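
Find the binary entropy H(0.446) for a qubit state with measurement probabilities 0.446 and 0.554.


S = -p*log2(p) - (1-p)*log2(1-p)
p = 0.4460, 1-p = 0.5540
= -0.4460 * log2(0.4460) - 0.5540 * log2(0.5540)
= -(-0.5195) - (-0.4720)
= 0.9916

0.9916


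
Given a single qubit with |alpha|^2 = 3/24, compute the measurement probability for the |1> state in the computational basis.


|alpha|^2 = 3/24 = 0.1250
|beta|^2 = 1 - 3/24 = 21/24 = 0.8750
P(|1>) = |beta|^2 = 0.8750

0.8750


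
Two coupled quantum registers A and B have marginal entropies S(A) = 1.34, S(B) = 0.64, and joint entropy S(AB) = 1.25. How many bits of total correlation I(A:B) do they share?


I(A:B) = S(A) + S(B) - S(AB)
= 1.34 + 0.64 - 1.25
= 0.7300

0.7300


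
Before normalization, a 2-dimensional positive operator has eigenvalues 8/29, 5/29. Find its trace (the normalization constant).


tr(M) = sum of eigenvalues
= 8/29 + 5/29
= 13/29
= 0.4483

0.4483


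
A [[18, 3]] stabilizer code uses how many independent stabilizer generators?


For an [[n,k]] stabilizer code:
Number of stabilizer generators = n - k
= 18 - 3
= 15

15


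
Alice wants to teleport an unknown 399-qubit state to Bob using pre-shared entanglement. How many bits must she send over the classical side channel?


Quantum teleportation requires 2 classical bits per qubit teleported.
399 qubit(s) -> 2 * 399 = 798 classical bits

798


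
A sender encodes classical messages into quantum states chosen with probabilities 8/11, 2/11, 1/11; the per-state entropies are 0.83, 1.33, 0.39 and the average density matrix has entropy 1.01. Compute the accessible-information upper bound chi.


chi = S(rho) - sum_i p_i * S(rho_i)
Weighted entropy = 8/11 * 0.83 + 2/11 * 1.33 + 1/11 * 0.39
= 0.8809
chi = 1.01 - 0.8809
= 0.1291

0.1291


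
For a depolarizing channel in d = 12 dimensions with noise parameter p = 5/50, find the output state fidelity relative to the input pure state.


F = (1-p) + p/d
= (1 - 0.1000) + 0.1000/12
= 0.9000 + 0.0083
= 0.9083

0.9083


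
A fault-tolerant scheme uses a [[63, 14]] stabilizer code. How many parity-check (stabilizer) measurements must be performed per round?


For an [[n,k]] stabilizer code:
Number of stabilizer generators = n - k
= 63 - 14
= 49

49


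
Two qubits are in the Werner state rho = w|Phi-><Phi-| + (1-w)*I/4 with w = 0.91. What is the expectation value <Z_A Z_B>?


|Phi-> = (|00> - |11>)/sqrt(2)
For the pure Bell state, <Z_A Z_B> = +1 (Bell-state Pauli correlator).
The maximally-mixed part I/4 has tr(I/4 * P tensor P) = 0 for any traceless Pauli P.
So <Z_A Z_B>_rho = w * (+1) + (1 - w) * 0
= 0.91 * (+1)
= 0.9100

0.9100


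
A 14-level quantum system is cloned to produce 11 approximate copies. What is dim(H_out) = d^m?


Output space = H^(tensor 11) where dim(H) = 14
dim = 14^11
= 196 (after 2 factors)
= 2744 (after 3 factors)
= 38416 (after 4 factors)
= 537824 (after 5 factors)
= 7529536 (after 6 factors)
= 105413504 (after 7 factors)
= 1475789056 (after 8 factors)
= 20661046784 (after 9 factors)
= 289254654976 (after 10 factors)
= 4049565169664 (after 11 factors)
= 4049565169664

4049565169664


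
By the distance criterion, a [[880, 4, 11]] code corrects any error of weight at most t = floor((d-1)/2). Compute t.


Code parameters: [[880, 4, 11]], distance d = 11.
Number of correctable errors = floor((d-1)/2)
= floor((11 - 1)/2)
= floor(10/2)
= 5

5


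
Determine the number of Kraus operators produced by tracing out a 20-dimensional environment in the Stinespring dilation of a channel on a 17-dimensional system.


Tracing out the environment in an orthonormal basis {|i>_E} gives Kraus operators K_i = <i|_E U |0>_E.
Number of Kraus operators = dim(H_env) = d_env
= 20

20


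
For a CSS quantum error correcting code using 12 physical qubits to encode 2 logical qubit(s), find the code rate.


Code rate R = k/n
= 2/12
= 0.1667

0.1667


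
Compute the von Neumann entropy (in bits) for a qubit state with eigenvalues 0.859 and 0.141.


S = -p*log2(p) - (1-p)*log2(1-p)
p = 0.8590, 1-p = 0.1410
= -0.8590 * log2(0.8590) - 0.1410 * log2(0.1410)
= -(-0.1884) - (-0.3985)
= 0.5869

0.5869


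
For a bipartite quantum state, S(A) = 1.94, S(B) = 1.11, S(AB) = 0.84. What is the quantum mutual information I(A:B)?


I(A:B) = S(A) + S(B) - S(AB)
= 1.94 + 1.11 - 0.84
= 2.2100

2.2100


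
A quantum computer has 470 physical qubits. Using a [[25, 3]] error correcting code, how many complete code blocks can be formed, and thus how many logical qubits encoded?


Each code block uses 25 physical qubits for 3 logical qubit(s).
Number of complete blocks = floor(470 / 25) = 18
Logical qubits = 18 * 3
= 54

54


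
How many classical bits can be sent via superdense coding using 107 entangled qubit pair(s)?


Superdense coding allows 2 classical bits per shared entangled pair.
107 pair(s) -> 2 * 107 = 214 classical bits

214


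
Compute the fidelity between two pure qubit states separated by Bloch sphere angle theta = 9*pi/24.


For states separated by angle theta on Bloch sphere:
F = cos^2(theta/2)
theta = 9*pi/24 = 1.1781
theta/2 = 0.5890
cos(theta/2) = 0.8315
F = 0.6913

0.6913


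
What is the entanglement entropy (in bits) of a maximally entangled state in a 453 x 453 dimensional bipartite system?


For a maximally entangled state in d x d:
S = log2(d) = log2(453)
= 8.8234

8.8234


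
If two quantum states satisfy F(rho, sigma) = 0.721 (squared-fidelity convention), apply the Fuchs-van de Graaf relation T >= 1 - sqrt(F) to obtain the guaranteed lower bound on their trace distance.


Fuchs-van de Graaf (squared-fidelity convention): 1 - sqrt(F) <= T <= sqrt(1 - F).
Lower bound: T >= 1 - sqrt(F)
sqrt(F) = sqrt(0.721) = 0.8491
T >= 1 - 0.8491
T >= 0.1509

0.1509


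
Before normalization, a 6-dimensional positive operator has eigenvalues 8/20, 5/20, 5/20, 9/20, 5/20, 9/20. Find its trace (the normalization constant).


tr(M) = sum of eigenvalues
= 8/20 + 5/20 + 5/20 + 9/20 + 5/20 + 9/20
= 41/20
= 2.0500

2.0500


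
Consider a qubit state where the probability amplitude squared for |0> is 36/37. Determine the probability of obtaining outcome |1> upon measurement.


|alpha|^2 = 36/37 = 0.9730
|beta|^2 = 1 - 36/37 = 1/37 = 0.0270
P(|1>) = |beta|^2 = 0.0270

0.0270


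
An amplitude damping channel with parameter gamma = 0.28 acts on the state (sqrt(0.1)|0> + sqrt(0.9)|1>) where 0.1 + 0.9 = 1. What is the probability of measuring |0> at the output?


For amplitude damping with parameter gamma on state sqrt(a)|0> + sqrt(b)|1>:
alpha^2 = 0.1, beta^2 = 0.9
P(|0>) = alpha^2 + gamma * beta^2
= 0.1 + 0.28 * 0.9
= 0.1 + 0.2520
= 0.3520

0.3520


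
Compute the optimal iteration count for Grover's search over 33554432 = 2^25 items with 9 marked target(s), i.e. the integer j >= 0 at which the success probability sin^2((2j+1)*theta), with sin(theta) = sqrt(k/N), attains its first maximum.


After j Grover iterations the success probability is P(j) = sin^2((2j+1)*theta), where sin(theta) = sqrt(k/N).
N = 2^25 = 33554432, k = 9
sin(theta) = sqrt(k/N) = 0.0005179004745
theta = arcsin(sqrt(k/N)) = 0.0005179004977 rad
P(j) reaches its first maximum when (2j+1)*theta is as close as possible to pi/2, i.e. j = round(pi/(4*theta) - 1/2).
pi/(4*theta) - 1/2 = 1516.0040
(For comparison, the common estimate pi/4 * sqrt(N/k) = 1516.5040; the exact maximiser is used here.)
Optimal iterations = 1516

1516


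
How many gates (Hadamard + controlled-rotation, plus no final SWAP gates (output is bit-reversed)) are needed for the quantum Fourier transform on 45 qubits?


Hadamard gates: 45
Controlled rotations: n*(n-1)/2 = 45*44/2 = 990
SWAP gates: 0 (omitted)
Total = 45 + 990
= 1035

1035


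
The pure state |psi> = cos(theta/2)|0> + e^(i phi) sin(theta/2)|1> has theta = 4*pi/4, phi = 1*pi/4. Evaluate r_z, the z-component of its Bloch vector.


theta = 3.1416, phi = 0.7854
r_z = cos(theta) = -1.0000

-1.0000


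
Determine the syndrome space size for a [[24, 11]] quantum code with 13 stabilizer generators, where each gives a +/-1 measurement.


Each stabilizer generator gives a binary (+1 or -1) measurement outcome.
With 13 independent generators:
Total syndromes = 2^13
= 8192

8192


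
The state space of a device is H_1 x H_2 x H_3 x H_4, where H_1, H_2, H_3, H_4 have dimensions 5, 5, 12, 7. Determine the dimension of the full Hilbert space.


dim(H_1 x H_2 x H_3 x H_4) = 5 * 5 * 12 * 7
= 25 * 12 * 7
= 300 * 7
= 2100

2100


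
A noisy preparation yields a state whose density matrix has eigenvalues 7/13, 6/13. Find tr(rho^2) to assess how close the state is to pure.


tr(rho^2) = sum of eigenvalues squared
= (7/13)^2 + (6/13)^2
= (49 + 36) / 169
= 85/169
= 0.5030

0.5030


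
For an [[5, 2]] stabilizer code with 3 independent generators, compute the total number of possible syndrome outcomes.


Each stabilizer generator gives a binary (+1 or -1) measurement outcome.
With 3 independent generators:
Total syndromes = 2^3
= 8

8


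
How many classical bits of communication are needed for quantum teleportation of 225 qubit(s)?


Quantum teleportation requires 2 classical bits per qubit teleported.
225 qubit(s) -> 2 * 225 = 450 classical bits

450


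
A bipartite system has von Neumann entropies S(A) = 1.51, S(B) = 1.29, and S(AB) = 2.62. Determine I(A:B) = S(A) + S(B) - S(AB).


I(A:B) = S(A) + S(B) - S(AB)
= 1.51 + 1.29 - 2.62
= 0.1800

0.1800


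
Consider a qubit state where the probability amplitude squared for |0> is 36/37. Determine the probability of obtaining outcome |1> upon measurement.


|alpha|^2 = 36/37 = 0.9730
|beta|^2 = 1 - 36/37 = 1/37 = 0.0270
P(|1>) = |beta|^2 = 0.0270

0.0270


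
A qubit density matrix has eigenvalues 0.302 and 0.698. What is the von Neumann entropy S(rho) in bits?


S = -p*log2(p) - (1-p)*log2(1-p)
p = 0.3020, 1-p = 0.6980
= -0.3020 * log2(0.3020) - 0.6980 * log2(0.6980)
= -(-0.5217) - (-0.3621)
= 0.8837

0.8837


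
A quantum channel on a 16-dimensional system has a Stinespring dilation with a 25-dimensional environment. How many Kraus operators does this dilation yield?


Tracing out the environment in an orthonormal basis {|i>_E} gives Kraus operators K_i = <i|_E U |0>_E.
Number of Kraus operators = dim(H_env) = d_env
= 25

25


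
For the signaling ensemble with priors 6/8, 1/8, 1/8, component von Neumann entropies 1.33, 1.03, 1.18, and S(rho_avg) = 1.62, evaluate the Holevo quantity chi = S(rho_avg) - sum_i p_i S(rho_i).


chi = S(rho) - sum_i p_i * S(rho_i)
Weighted entropy = 6/8 * 1.33 + 1/8 * 1.03 + 1/8 * 1.18
= 1.2738
chi = 1.62 - 1.2738
= 0.3462

0.3462


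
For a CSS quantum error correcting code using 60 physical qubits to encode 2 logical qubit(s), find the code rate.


Code rate R = k/n
= 2/60
= 0.0333

0.0333


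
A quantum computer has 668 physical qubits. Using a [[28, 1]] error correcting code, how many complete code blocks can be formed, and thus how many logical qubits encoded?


Each code block uses 28 physical qubits for 1 logical qubit(s).
Number of complete blocks = floor(668 / 28) = 23
Logical qubits = 23 * 1
= 23

23


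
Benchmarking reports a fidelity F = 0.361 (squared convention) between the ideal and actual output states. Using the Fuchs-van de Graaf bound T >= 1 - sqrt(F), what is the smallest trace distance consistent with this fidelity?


Fuchs-van de Graaf (squared-fidelity convention): 1 - sqrt(F) <= T <= sqrt(1 - F).
Lower bound: T >= 1 - sqrt(F)
sqrt(F) = sqrt(0.361) = 0.6008
T >= 1 - 0.6008
T >= 0.3992

0.3992


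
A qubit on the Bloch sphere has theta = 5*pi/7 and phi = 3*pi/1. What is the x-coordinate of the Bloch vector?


theta = 2.2440, phi = 9.4248
r_x = sin(theta)*cos(phi) = 0.7818 * -1.0000
r_x = -0.7818

-0.7818


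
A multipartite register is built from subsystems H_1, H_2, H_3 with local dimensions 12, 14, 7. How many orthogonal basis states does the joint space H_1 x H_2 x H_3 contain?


dim(H_1 x H_2 x H_3) = 12 * 14 * 7
= 168 * 7
= 1176

1176


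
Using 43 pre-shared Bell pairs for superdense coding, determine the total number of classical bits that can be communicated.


Superdense coding allows 2 classical bits per shared entangled pair.
43 pair(s) -> 2 * 43 = 86 classical bits

86


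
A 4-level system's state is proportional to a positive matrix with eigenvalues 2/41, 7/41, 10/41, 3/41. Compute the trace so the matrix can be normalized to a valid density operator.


tr(M) = sum of eigenvalues
= 2/41 + 7/41 + 10/41 + 3/41
= 22/41
= 0.5366

0.5366


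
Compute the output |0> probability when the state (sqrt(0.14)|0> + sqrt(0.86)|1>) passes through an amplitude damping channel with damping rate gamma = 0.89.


For amplitude damping with parameter gamma on state sqrt(a)|0> + sqrt(b)|1>:
alpha^2 = 0.14, beta^2 = 0.86
P(|0>) = alpha^2 + gamma * beta^2
= 0.14 + 0.89 * 0.86
= 0.14 + 0.7654
= 0.9054

0.9054


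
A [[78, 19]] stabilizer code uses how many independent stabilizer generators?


For an [[n,k]] stabilizer code:
Number of stabilizer generators = n - k
= 78 - 19
= 59

59


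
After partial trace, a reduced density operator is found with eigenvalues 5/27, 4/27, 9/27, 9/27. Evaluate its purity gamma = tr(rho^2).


tr(rho^2) = sum of eigenvalues squared
= (5/27)^2 + (4/27)^2 + (9/27)^2 + (9/27)^2
= (25 + 16 + 81 + 81) / 729
= 203/729
= 0.2785

0.2785


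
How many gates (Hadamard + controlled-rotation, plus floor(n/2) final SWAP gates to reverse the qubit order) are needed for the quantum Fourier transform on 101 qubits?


Hadamard gates: 101
Controlled rotations: n*(n-1)/2 = 101*100/2 = 5050
SWAP gates: floor(n/2) = floor(101/2) = 50
Total = 101 + 5050 + 50
= 5201

5201


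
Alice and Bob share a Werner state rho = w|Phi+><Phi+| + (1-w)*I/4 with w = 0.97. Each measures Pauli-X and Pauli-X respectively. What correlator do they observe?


|Phi+> = (|00> + |11>)/sqrt(2)
For the pure Bell state, <X_A X_B> = +1 (Bell-state Pauli correlator).
The maximally-mixed part I/4 has tr(I/4 * P tensor P) = 0 for any traceless Pauli P.
So <X_A X_B>_rho = w * (+1) + (1 - w) * 0
= 0.97 * (+1)
= 0.9700

0.9700


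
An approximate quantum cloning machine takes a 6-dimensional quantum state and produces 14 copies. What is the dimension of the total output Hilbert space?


Output space = H^(tensor 14) where dim(H) = 6
dim = 6^14
= 36 (after 2 factors)
= 216 (after 3 factors)
= 1296 (after 4 factors)
= 7776 (after 5 factors)
= 46656 (after 6 factors)
= 279936 (after 7 factors)
= 1679616 (after 8 factors)
= 10077696 (after 9 factors)
= 60466176 (after 10 factors)
= 362797056 (after 11 factors)
= 2176782336 (after 12 factors)
= 13060694016 (after 13 factors)
= 78364164096 (after 14 factors)
= 78364164096

78364164096


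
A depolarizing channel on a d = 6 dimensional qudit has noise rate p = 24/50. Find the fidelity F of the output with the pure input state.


F = (1-p) + p/d
= (1 - 0.4800) + 0.4800/6
= 0.5200 + 0.0800
= 0.6000

0.6000


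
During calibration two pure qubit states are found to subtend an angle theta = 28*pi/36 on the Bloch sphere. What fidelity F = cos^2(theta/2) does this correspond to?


For states separated by angle theta on Bloch sphere:
F = cos^2(theta/2)
theta = 28*pi/36 = 2.4435
theta/2 = 1.2217
cos(theta/2) = 0.3420
F = 0.1170

0.1170


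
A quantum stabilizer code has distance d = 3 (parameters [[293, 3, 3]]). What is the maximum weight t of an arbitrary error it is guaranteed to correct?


Code parameters: [[293, 3, 3]], distance d = 3.
Number of correctable errors = floor((d-1)/2)
= floor((3 - 1)/2)
= floor(2/2)
= 1

1


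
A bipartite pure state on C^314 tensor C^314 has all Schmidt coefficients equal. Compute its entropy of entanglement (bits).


For a maximally entangled state in d x d:
S = log2(d) = log2(314)
= 8.2946

8.2946


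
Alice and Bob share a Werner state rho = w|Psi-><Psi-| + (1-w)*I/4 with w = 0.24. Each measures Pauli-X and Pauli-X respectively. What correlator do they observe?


|Psi-> = (|01> - |10>)/sqrt(2)
For the pure Bell state, <X_A X_B> = -1 (Bell-state Pauli correlator).
The maximally-mixed part I/4 has tr(I/4 * P tensor P) = 0 for any traceless Pauli P.
So <X_A X_B>_rho = w * (-1) + (1 - w) * 0
= 0.24 * (-1)
= -0.2400

-0.2400


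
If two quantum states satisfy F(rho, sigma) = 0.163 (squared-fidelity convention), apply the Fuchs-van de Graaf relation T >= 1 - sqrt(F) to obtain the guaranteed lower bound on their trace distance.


Fuchs-van de Graaf (squared-fidelity convention): 1 - sqrt(F) <= T <= sqrt(1 - F).
Lower bound: T >= 1 - sqrt(F)
sqrt(F) = sqrt(0.163) = 0.4037
T >= 1 - 0.4037
T >= 0.5963

0.5963


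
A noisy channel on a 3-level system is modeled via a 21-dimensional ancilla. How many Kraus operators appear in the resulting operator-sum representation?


Tracing out the environment in an orthonormal basis {|i>_E} gives Kraus operators K_i = <i|_E U |0>_E.
Number of Kraus operators = dim(H_env) = d_env
= 21

21


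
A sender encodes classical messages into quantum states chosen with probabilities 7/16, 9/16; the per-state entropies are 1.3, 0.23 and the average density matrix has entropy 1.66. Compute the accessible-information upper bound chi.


chi = S(rho) - sum_i p_i * S(rho_i)
Weighted entropy = 7/16 * 1.3 + 9/16 * 0.23
= 0.6981
chi = 1.66 - 0.6981
= 0.9619

0.9619


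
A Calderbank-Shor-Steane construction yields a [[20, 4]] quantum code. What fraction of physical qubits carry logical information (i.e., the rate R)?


Code rate R = k/n
= 4/20
= 0.2000

0.2000


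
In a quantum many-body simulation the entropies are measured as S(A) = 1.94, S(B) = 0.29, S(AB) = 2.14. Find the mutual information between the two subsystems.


I(A:B) = S(A) + S(B) - S(AB)
= 1.94 + 0.29 - 2.14
= 0.0900

0.0900


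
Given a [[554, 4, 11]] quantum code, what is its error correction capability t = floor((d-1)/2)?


Code parameters: [[554, 4, 11]], distance d = 11.
Number of correctable errors = floor((d-1)/2)
= floor((11 - 1)/2)
= floor(10/2)
= 5

5


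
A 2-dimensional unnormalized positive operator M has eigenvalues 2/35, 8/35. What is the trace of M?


tr(M) = sum of eigenvalues
= 2/35 + 8/35
= 10/35
= 0.2857

0.2857


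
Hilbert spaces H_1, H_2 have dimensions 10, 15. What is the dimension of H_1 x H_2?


dim(H_1 x H_2) = 10 * 15
= 150

150


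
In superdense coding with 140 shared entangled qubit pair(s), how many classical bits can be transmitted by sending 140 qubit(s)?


Superdense coding allows 2 classical bits per shared entangled pair.
140 pair(s) -> 2 * 140 = 280 classical bits

280


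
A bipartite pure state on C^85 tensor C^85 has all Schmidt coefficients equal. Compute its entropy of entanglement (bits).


For a maximally entangled state in d x d:
S = log2(d) = log2(85)
= 6.4094

6.4094


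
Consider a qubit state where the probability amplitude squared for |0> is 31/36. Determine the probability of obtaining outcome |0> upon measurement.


|alpha|^2 = 31/36 = 0.8611
|beta|^2 = 1 - 31/36 = 5/36 = 0.1389
P(|0>) = |alpha|^2 = 0.8611

0.8611


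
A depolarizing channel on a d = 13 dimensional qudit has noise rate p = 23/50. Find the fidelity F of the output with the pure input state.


F = (1-p) + p/d
= (1 - 0.4600) + 0.4600/13
= 0.5400 + 0.0354
= 0.5754

0.5754


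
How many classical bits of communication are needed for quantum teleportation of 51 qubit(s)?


Quantum teleportation requires 2 classical bits per qubit teleported.
51 qubit(s) -> 2 * 51 = 102 classical bits

102


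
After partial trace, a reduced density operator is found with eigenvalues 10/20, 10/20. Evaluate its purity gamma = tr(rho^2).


tr(rho^2) = sum of eigenvalues squared
= (10/20)^2 + (10/20)^2
= (100 + 100) / 400
= 200/400
= 0.5000

0.5000


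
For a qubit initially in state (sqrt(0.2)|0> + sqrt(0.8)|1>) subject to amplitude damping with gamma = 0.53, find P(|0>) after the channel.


For amplitude damping with parameter gamma on state sqrt(a)|0> + sqrt(b)|1>:
alpha^2 = 0.2, beta^2 = 0.8
P(|0>) = alpha^2 + gamma * beta^2
= 0.2 + 0.53 * 0.8
= 0.2 + 0.4240
= 0.6240

0.6240


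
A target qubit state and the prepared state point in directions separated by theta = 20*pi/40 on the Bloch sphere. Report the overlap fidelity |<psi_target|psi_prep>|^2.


For states separated by angle theta on Bloch sphere:
F = cos^2(theta/2)
theta = 20*pi/40 = 1.5708
theta/2 = 0.7854
cos(theta/2) = 0.7071
F = 0.5000

0.5000


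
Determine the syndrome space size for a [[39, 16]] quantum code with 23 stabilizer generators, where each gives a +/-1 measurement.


Each stabilizer generator gives a binary (+1 or -1) measurement outcome.
With 23 independent generators:
Total syndromes = 2^23
= 8388608

8388608


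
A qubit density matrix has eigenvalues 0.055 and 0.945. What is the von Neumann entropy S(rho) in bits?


S = -p*log2(p) - (1-p)*log2(1-p)
p = 0.0550, 1-p = 0.9450
= -0.0550 * log2(0.0550) - 0.9450 * log2(0.9450)
= -(-0.2301) - (-0.0771)
= 0.3073

0.3073


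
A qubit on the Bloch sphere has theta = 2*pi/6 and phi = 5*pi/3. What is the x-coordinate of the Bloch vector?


theta = 1.0472, phi = 5.2360
r_x = sin(theta)*cos(phi) = 0.8660 * 0.5000
r_x = 0.4330

0.4330


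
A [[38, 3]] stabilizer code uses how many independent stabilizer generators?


For an [[n,k]] stabilizer code:
Number of stabilizer generators = n - k
= 38 - 3
= 35

35


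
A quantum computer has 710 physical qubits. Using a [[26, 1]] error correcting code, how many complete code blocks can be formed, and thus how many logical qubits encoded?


Each code block uses 26 physical qubits for 1 logical qubit(s).
Number of complete blocks = floor(710 / 26) = 27
Logical qubits = 27 * 1
= 27

27


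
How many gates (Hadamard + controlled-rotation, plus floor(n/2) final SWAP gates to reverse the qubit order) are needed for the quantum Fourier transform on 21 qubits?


Hadamard gates: 21
Controlled rotations: n*(n-1)/2 = 21*20/2 = 210
SWAP gates: floor(n/2) = floor(21/2) = 10
Total = 21 + 210 + 10
= 241

241


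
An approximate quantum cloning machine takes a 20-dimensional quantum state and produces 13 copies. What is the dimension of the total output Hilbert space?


Output space = H^(tensor 13) where dim(H) = 20
dim = 20^13
= 400 (after 2 factors)
= 8000 (after 3 factors)
= 160000 (after 4 factors)
= 3200000 (after 5 factors)
= 64000000 (after 6 factors)
= 1280000000 (after 7 factors)
= 25600000000 (after 8 factors)
= 512000000000 (after 9 factors)
= 10240000000000 (after 10 factors)
= 204800000000000 (after 11 factors)
= 4096000000000000 (after 12 factors)
= 81920000000000000 (after 13 factors)
= 81920000000000000

81920000000000000


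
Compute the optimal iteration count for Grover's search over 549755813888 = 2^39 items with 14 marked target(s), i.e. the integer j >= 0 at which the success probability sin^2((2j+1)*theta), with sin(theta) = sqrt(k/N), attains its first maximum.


After j Grover iterations the success probability is P(j) = sin^2((2j+1)*theta), where sin(theta) = sqrt(k/N).
N = 2^39 = 549755813888, k = 14
sin(theta) = sqrt(k/N) = 5.046370146e-06
theta = arcsin(sqrt(k/N)) = 5.046370146e-06 rad
P(j) reaches its first maximum when (2j+1)*theta is as close as possible to pi/2, i.e. j = round(pi/(4*theta) - 1/2).
pi/(4*theta) - 1/2 = 155635.7575
(For comparison, the common estimate pi/4 * sqrt(N/k) = 155636.2575; the exact maximiser is used here.)
Optimal iterations = 155636

155636


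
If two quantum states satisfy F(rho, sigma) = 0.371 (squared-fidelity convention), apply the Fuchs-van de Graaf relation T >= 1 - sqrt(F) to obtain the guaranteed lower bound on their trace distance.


Fuchs-van de Graaf (squared-fidelity convention): 1 - sqrt(F) <= T <= sqrt(1 - F).
Lower bound: T >= 1 - sqrt(F)
sqrt(F) = sqrt(0.371) = 0.6091
T >= 1 - 0.6091
T >= 0.3909

0.3909


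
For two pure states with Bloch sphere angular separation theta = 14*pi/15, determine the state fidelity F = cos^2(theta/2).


For states separated by angle theta on Bloch sphere:
F = cos^2(theta/2)
theta = 14*pi/15 = 2.9322
theta/2 = 1.4661
cos(theta/2) = 0.1045
F = 0.0109

0.0109


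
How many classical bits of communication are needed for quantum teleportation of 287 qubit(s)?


Quantum teleportation requires 2 classical bits per qubit teleported.
287 qubit(s) -> 2 * 287 = 574 classical bits

574


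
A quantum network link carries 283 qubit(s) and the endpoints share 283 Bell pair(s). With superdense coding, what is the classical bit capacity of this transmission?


Superdense coding allows 2 classical bits per shared entangled pair.
283 pair(s) -> 2 * 283 = 566 classical bits

566


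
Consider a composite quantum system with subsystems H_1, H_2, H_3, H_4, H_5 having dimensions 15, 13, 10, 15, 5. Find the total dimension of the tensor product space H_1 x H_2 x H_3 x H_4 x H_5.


dim(H_1 x H_2 x H_3 x H_4 x H_5) = 15 * 13 * 10 * 15 * 5
= 195 * 10 * 15 * 5
= 1950 * 15 * 5
= 29250 * 5
= 146250

146250


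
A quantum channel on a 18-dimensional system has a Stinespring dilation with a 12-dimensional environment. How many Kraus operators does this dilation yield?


Tracing out the environment in an orthonormal basis {|i>_E} gives Kraus operators K_i = <i|_E U |0>_E.
Number of Kraus operators = dim(H_env) = d_env
= 12

12


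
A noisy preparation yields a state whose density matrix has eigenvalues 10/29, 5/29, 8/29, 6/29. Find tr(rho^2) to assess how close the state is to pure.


tr(rho^2) = sum of eigenvalues squared
= (10/29)^2 + (5/29)^2 + (8/29)^2 + (6/29)^2
= (100 + 25 + 64 + 36) / 841
= 225/841
= 0.2675

0.2675


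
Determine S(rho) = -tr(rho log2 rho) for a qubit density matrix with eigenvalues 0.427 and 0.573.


S = -p*log2(p) - (1-p)*log2(1-p)
p = 0.4270, 1-p = 0.5730
= -0.4270 * log2(0.4270) - 0.5730 * log2(0.5730)
= -(-0.5242) - (-0.4603)
= 0.9846

0.9846


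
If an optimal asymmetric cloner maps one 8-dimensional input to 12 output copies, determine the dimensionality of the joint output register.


Output space = H^(tensor 12) where dim(H) = 8
dim = 8^12
= 64 (after 2 factors)
= 512 (after 3 factors)
= 4096 (after 4 factors)
= 32768 (after 5 factors)
= 262144 (after 6 factors)
= 2097152 (after 7 factors)
= 16777216 (after 8 factors)
= 134217728 (after 9 factors)
= 1073741824 (after 10 factors)
= 8589934592 (after 11 factors)
= 68719476736 (after 12 factors)
= 68719476736

68719476736


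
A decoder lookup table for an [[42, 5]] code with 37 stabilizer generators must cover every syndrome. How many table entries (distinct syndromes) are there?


Each stabilizer generator gives a binary (+1 or -1) measurement outcome.
With 37 independent generators:
Total syndromes = 2^37
= 137438953472

137438953472


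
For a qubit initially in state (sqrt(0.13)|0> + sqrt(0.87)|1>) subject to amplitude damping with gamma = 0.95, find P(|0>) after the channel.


For amplitude damping with parameter gamma on state sqrt(a)|0> + sqrt(b)|1>:
alpha^2 = 0.13, beta^2 = 0.87
P(|0>) = alpha^2 + gamma * beta^2
= 0.13 + 0.95 * 0.87
= 0.13 + 0.8265
= 0.9565

0.9565


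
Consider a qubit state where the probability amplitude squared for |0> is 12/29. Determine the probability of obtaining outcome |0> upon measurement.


|alpha|^2 = 12/29 = 0.4138
|beta|^2 = 1 - 12/29 = 17/29 = 0.5862
P(|0>) = |alpha|^2 = 0.4138

0.4138


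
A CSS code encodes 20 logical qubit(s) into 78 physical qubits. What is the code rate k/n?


Code rate R = k/n
= 20/78
= 0.2564

0.2564


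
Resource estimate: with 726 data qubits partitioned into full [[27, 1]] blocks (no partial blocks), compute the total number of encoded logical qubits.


Each code block uses 27 physical qubits for 1 logical qubit(s).
Number of complete blocks = floor(726 / 27) = 26
Logical qubits = 26 * 1
= 26

26


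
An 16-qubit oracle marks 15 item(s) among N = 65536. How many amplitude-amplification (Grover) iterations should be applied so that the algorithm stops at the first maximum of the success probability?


After j Grover iterations the success probability is P(j) = sin^2((2j+1)*theta), where sin(theta) = sqrt(k/N).
N = 2^16 = 65536, k = 15
sin(theta) = sqrt(k/N) = 0.0151288412
theta = arcsin(sqrt(k/N)) = 0.01512941838 rad
P(j) reaches its first maximum when (2j+1)*theta is as close as possible to pi/2, i.e. j = round(pi/(4*theta) - 1/2).
pi/(4*theta) - 1/2 = 51.4120
(For comparison, the common estimate pi/4 * sqrt(N/k) = 51.9140; the exact maximiser is used here.)
Optimal iterations = 51

51


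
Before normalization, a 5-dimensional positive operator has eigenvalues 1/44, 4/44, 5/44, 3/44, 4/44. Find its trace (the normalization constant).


tr(M) = sum of eigenvalues
= 1/44 + 4/44 + 5/44 + 3/44 + 4/44
= 17/44
= 0.3864

0.3864


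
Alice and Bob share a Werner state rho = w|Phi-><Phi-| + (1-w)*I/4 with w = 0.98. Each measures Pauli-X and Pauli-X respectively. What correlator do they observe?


|Phi-> = (|00> - |11>)/sqrt(2)
For the pure Bell state, <X_A X_B> = -1 (Bell-state Pauli correlator).
The maximally-mixed part I/4 has tr(I/4 * P tensor P) = 0 for any traceless Pauli P.
So <X_A X_B>_rho = w * (-1) + (1 - w) * 0
= 0.98 * (-1)
= -0.9800

-0.9800


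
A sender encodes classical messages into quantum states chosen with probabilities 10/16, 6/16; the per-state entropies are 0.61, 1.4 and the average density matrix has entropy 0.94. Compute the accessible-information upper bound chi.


chi = S(rho) - sum_i p_i * S(rho_i)
Weighted entropy = 10/16 * 0.61 + 6/16 * 1.4
= 0.9062
chi = 0.94 - 0.9062
= 0.0338

0.0338


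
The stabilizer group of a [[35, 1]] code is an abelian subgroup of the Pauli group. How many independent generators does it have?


For an [[n,k]] stabilizer code:
Number of stabilizer generators = n - k
= 35 - 1
= 34

34


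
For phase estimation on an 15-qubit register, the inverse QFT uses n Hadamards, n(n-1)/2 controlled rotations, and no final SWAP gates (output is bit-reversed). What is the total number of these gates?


Hadamard gates: 15
Controlled rotations: n*(n-1)/2 = 15*14/2 = 105
SWAP gates: 0 (omitted)
Total = 15 + 105
= 120

120


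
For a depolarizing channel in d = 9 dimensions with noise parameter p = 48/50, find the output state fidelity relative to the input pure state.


F = (1-p) + p/d
= (1 - 0.9600) + 0.9600/9
= 0.0400 + 0.1067
= 0.1467

0.1467


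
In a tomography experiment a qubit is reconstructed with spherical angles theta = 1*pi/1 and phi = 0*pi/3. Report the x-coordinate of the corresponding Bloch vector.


theta = 3.1416, phi = 0.0000
r_x = sin(theta)*cos(phi) = 0.0000 * 1.0000
r_x = 0.0000

0.0000


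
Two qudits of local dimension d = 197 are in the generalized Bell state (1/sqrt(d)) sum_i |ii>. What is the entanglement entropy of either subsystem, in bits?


For a maximally entangled state in d x d:
S = log2(d) = log2(197)
= 7.6221

7.6221


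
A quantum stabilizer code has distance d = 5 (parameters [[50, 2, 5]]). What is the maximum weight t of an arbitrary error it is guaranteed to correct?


Code parameters: [[50, 2, 5]], distance d = 5.
Number of correctable errors = floor((d-1)/2)
= floor((5 - 1)/2)
= floor(4/2)
= 2

2


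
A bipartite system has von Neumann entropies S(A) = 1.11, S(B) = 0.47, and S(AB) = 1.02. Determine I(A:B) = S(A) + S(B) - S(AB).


I(A:B) = S(A) + S(B) - S(AB)
= 1.11 + 0.47 - 1.02
= 0.5600

0.5600


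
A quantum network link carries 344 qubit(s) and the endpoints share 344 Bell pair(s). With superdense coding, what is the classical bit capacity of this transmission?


Superdense coding allows 2 classical bits per shared entangled pair.
344 pair(s) -> 2 * 344 = 688 classical bits

688


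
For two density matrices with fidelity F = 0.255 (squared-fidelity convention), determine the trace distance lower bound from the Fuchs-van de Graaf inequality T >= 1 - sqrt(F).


Fuchs-van de Graaf (squared-fidelity convention): 1 - sqrt(F) <= T <= sqrt(1 - F).
Lower bound: T >= 1 - sqrt(F)
sqrt(F) = sqrt(0.255) = 0.5050
T >= 1 - 0.5050
T >= 0.4950

0.4950


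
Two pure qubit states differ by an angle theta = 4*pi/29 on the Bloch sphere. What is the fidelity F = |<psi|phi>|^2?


For states separated by angle theta on Bloch sphere:
F = cos^2(theta/2)
theta = 4*pi/29 = 0.4333
theta/2 = 0.2167
cos(theta/2) = 0.9766
F = 0.9538

0.9538


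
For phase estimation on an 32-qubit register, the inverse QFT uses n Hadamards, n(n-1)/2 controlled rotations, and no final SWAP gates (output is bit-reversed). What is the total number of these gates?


Hadamard gates: 32
Controlled rotations: n*(n-1)/2 = 32*31/2 = 496
SWAP gates: 0 (omitted)
Total = 32 + 496
= 528

528


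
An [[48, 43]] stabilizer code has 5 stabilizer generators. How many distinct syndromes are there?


Each stabilizer generator gives a binary (+1 or -1) measurement outcome.
With 5 independent generators:
Total syndromes = 2^5
= 32

32


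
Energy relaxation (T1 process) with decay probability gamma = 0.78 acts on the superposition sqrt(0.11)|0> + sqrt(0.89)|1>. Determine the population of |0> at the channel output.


For amplitude damping with parameter gamma on state sqrt(a)|0> + sqrt(b)|1>:
alpha^2 = 0.11, beta^2 = 0.89
P(|0>) = alpha^2 + gamma * beta^2
= 0.11 + 0.78 * 0.89
= 0.11 + 0.6942
= 0.8042

0.8042


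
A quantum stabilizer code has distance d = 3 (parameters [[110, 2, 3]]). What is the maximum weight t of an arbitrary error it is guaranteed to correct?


Code parameters: [[110, 2, 3]], distance d = 3.
Number of correctable errors = floor((d-1)/2)
= floor((3 - 1)/2)
= floor(2/2)
= 1

1


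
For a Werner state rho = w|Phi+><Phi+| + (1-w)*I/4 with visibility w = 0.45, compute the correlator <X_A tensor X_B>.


|Phi+> = (|00> + |11>)/sqrt(2)
For the pure Bell state, <X_A X_B> = +1 (Bell-state Pauli correlator).
The maximally-mixed part I/4 has tr(I/4 * P tensor P) = 0 for any traceless Pauli P.
So <X_A X_B>_rho = w * (+1) + (1 - w) * 0
= 0.45 * (+1)
= 0.4500

0.4500


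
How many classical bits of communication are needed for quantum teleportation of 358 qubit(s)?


Quantum teleportation requires 2 classical bits per qubit teleported.
358 qubit(s) -> 2 * 358 = 716 classical bits

716


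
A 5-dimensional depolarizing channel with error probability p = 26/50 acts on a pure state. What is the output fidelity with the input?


F = (1-p) + p/d
= (1 - 0.5200) + 0.5200/5
= 0.4800 + 0.1040
= 0.5840

0.5840


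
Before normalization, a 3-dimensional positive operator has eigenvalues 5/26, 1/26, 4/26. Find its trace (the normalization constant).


tr(M) = sum of eigenvalues
= 5/26 + 1/26 + 4/26
= 10/26
= 0.3846

0.3846


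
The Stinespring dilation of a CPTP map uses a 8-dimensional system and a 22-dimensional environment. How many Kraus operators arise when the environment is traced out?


Tracing out the environment in an orthonormal basis {|i>_E} gives Kraus operators K_i = <i|_E U |0>_E.
Number of Kraus operators = dim(H_env) = d_env
= 22

22


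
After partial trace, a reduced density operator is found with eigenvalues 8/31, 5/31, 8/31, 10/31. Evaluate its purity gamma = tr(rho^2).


tr(rho^2) = sum of eigenvalues squared
= (8/31)^2 + (5/31)^2 + (8/31)^2 + (10/31)^2
= (64 + 25 + 64 + 100) / 961
= 253/961
= 0.2633

0.2633


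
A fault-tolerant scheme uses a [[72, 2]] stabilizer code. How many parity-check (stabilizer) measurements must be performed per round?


For an [[n,k]] stabilizer code:
Number of stabilizer generators = n - k
= 72 - 2
= 70

70


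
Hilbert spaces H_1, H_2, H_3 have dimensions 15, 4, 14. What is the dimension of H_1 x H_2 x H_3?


dim(H_1 x H_2 x H_3) = 15 * 4 * 14
= 60 * 14
= 840

840


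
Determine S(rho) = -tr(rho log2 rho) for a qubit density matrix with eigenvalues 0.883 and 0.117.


S = -p*log2(p) - (1-p)*log2(1-p)
p = 0.8830, 1-p = 0.1170
= -0.8830 * log2(0.8830) - 0.1170 * log2(0.1170)
= -(-0.1585) - (-0.3622)
= 0.5207

0.5207


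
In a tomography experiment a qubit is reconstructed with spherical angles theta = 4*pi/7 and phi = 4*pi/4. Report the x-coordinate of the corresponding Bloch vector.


theta = 1.7952, phi = 3.1416
r_x = sin(theta)*cos(phi) = 0.9749 * -1.0000
r_x = -0.9749

-0.9749


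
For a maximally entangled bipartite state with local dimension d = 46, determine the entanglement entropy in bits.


For a maximally entangled state in d x d:
S = log2(d) = log2(46)
= 5.5236

5.5236


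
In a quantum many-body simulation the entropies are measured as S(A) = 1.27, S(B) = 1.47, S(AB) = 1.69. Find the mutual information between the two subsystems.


I(A:B) = S(A) + S(B) - S(AB)
= 1.27 + 1.47 - 1.69
= 1.0500

1.0500


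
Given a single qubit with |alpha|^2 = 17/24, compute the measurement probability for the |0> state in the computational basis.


|alpha|^2 = 17/24 = 0.7083
|beta|^2 = 1 - 17/24 = 7/24 = 0.2917
P(|0>) = |alpha|^2 = 0.7083

0.7083


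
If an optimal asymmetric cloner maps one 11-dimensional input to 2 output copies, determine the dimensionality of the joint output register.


Output space = H^(tensor 2) where dim(H) = 11
dim = 11^2
= 121

121


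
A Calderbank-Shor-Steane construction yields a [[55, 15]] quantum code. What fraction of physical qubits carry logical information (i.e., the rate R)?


Code rate R = k/n
= 15/55
= 0.2727

0.2727


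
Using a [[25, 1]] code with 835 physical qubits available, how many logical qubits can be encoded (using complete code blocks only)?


Each code block uses 25 physical qubits for 1 logical qubit(s).
Number of complete blocks = floor(835 / 25) = 33
Logical qubits = 33 * 1
= 33

33


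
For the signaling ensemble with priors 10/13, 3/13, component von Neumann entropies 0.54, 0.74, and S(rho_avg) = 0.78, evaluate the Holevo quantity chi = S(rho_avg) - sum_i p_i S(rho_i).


chi = S(rho) - sum_i p_i * S(rho_i)
Weighted entropy = 10/13 * 0.54 + 3/13 * 0.74
= 0.5862
chi = 0.78 - 0.5862
= 0.1938

0.1938


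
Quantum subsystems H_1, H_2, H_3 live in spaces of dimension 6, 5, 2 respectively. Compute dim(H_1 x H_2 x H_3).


dim(H_1 x H_2 x H_3) = 6 * 5 * 2
= 30 * 2
= 60

60


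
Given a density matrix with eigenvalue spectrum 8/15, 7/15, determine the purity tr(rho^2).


tr(rho^2) = sum of eigenvalues squared
= (8/15)^2 + (7/15)^2
= (64 + 49) / 225
= 113/225
= 0.5022

0.5022


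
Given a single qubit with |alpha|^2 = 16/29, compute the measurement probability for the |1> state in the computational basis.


|alpha|^2 = 16/29 = 0.5517
|beta|^2 = 1 - 16/29 = 13/29 = 0.4483
P(|1>) = |beta|^2 = 0.4483

0.4483


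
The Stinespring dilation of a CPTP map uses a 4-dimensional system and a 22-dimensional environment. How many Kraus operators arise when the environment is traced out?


Tracing out the environment in an orthonormal basis {|i>_E} gives Kraus operators K_i = <i|_E U |0>_E.
Number of Kraus operators = dim(H_env) = d_env
= 22

22


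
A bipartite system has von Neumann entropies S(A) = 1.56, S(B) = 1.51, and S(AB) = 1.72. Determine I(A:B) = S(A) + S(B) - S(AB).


I(A:B) = S(A) + S(B) - S(AB)
= 1.56 + 1.51 - 1.72
= 1.3500

1.3500


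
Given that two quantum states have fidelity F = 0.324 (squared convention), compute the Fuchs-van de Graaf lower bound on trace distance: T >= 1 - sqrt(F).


Fuchs-van de Graaf (squared-fidelity convention): 1 - sqrt(F) <= T <= sqrt(1 - F).
Lower bound: T >= 1 - sqrt(F)
sqrt(F) = sqrt(0.324) = 0.5692
T >= 1 - 0.5692
T >= 0.4308

0.4308


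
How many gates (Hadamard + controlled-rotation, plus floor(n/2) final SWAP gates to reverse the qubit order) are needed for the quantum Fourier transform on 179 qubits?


Hadamard gates: 179
Controlled rotations: n*(n-1)/2 = 179*178/2 = 15931
SWAP gates: floor(n/2) = floor(179/2) = 89
Total = 179 + 15931 + 89
= 16199

16199
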